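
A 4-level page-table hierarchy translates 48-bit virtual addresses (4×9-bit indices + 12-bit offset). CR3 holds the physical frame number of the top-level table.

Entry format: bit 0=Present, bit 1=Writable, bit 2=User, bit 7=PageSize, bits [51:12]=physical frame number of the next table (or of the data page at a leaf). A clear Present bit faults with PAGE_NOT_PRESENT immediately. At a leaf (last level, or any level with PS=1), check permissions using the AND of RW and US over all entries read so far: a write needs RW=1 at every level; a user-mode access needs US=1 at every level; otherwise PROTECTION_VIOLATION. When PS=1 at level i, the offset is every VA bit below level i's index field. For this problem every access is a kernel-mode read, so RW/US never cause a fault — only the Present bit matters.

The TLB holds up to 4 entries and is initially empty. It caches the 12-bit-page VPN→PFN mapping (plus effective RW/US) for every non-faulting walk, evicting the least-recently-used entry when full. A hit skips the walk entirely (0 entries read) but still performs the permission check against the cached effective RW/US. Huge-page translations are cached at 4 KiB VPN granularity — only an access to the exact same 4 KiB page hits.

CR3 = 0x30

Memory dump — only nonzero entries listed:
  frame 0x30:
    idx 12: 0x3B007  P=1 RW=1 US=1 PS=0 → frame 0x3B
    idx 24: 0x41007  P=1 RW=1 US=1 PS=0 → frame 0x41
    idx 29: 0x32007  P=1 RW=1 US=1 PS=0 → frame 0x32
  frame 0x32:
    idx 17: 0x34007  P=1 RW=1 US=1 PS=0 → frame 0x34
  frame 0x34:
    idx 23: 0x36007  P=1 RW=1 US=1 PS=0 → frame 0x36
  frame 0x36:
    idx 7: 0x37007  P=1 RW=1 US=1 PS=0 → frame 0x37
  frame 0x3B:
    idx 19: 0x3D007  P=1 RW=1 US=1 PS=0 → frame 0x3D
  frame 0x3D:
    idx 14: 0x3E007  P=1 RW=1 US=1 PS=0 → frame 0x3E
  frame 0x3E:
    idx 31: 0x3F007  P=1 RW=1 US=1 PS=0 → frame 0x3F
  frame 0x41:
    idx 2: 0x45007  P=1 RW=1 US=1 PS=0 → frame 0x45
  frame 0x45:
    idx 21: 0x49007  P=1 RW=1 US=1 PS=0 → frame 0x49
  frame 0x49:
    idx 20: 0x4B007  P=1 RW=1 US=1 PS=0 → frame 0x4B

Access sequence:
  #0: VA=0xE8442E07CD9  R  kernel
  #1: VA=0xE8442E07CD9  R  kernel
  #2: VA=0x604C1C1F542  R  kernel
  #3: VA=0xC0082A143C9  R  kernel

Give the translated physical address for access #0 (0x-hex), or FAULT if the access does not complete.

Trace:
#0 VA=0xE8442E07CD9 (r,kernel):
  lvl0: tbl 0x30, slot 29 ⇒ 0x32007 (P1/RW1/US1/PS0)
  lvl1: tbl 0x32, slot 17 ⇒ 0x34007 (P1/RW1/US1/PS0)
  lvl2: tbl 0x34, slot 23 ⇒ 0x36007 (P1/RW1/US1/PS0)
  lvl3: tbl 0x36, slot 7 ⇒ 0x37007 (P1/RW1/US1/PS0)
  ✓ 0x37CD9  — 4 lookups
#1 VA=0xE8442E07CD9 (r,kernel):
  TLB hit vpn=0xE8442E07 → PA=0x37CD9
#2 VA=0x604C1C1F542 (r,kernel):
  lvl0: tbl 0x30, slot 12 ⇒ 0x3B007 (P1/RW1/US1/PS0)
  lvl1: tbl 0x3B, slot 19 ⇒ 0x3D007 (P1/RW1/US1/PS0)
  lvl2: tbl 0x3D, slot 14 ⇒ 0x3E007 (P1/RW1/US1/PS0)
  lvl3: tbl 0x3E, slot 31 ⇒ 0x3F007 (P1/RW1/US1/PS0)
  ✓ 0x3F542  — 4 lookups
#3 VA=0xC0082A143C9 (r,kernel):
  lvl0: tbl 0x30, slot 24 ⇒ 0x41007 (P1/RW1/US1/PS0)
  lvl1: tbl 0x41, slot 2 ⇒ 0x45007 (P1/RW1/US1/PS0)
  lvl2: tbl 0x45, slot 21 ⇒ 0x49007 (P1/RW1/US1/PS0)
  lvl3: tbl 0x49, slot 20 ⇒ 0x4B007 (P1/RW1/US1/PS0)
  ✓ 0x4B3C9  — 4 lookups

Access #0 PA: 0x37CD9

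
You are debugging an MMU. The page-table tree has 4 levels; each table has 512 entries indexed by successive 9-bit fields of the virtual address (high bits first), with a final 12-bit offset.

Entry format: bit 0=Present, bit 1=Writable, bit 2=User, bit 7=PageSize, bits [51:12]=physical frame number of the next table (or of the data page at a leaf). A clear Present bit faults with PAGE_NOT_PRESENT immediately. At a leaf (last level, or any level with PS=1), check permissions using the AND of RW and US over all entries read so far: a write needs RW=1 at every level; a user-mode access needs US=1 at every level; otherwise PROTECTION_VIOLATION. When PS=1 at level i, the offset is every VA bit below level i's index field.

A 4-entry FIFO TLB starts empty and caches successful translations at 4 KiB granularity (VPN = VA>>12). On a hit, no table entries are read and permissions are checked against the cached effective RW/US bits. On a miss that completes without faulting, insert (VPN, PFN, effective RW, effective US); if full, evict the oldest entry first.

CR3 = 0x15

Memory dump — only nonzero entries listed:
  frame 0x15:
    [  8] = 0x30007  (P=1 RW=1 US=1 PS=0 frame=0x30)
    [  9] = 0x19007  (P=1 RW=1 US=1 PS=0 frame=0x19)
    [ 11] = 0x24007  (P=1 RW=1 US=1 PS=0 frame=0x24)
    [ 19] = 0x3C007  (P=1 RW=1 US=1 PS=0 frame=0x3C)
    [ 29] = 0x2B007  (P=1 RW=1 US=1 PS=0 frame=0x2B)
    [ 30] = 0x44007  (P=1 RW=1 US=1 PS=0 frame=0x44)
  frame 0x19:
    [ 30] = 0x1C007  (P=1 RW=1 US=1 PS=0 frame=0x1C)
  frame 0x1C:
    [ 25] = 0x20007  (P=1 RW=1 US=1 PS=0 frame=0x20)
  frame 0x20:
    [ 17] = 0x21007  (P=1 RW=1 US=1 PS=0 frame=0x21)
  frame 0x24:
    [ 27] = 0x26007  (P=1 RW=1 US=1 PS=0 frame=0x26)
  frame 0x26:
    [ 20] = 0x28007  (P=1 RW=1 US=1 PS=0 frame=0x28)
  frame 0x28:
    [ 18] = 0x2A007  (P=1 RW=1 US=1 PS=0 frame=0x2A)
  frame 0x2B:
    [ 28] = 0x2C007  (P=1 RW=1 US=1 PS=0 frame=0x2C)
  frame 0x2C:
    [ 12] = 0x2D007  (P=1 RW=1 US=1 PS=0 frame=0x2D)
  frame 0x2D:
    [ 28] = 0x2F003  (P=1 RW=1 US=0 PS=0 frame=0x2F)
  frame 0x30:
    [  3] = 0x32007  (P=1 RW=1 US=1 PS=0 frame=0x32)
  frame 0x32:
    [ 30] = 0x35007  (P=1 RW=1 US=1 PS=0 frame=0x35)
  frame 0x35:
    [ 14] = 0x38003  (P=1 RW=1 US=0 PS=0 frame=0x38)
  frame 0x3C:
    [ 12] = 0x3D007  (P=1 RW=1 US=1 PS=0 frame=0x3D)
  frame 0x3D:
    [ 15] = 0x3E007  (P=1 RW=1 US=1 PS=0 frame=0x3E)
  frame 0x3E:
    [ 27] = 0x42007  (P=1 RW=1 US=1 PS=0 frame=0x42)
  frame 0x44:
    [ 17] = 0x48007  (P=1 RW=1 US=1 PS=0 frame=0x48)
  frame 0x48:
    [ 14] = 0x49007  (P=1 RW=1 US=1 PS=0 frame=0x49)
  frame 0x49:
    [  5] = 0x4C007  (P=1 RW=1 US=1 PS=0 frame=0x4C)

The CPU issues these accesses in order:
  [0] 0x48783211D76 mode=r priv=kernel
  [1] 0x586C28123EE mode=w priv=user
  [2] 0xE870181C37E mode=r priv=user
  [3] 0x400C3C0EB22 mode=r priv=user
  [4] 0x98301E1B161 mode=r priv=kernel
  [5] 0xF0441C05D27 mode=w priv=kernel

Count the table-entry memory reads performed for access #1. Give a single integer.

Per-access translation:
#0 VA=0x48783211D76 (r,kernel):
  L0 @0x15[9] → 0x19007  P=1,RW=1,US=1,PS=0
  L1 @0x19[30] → 0x1C007  P=1,RW=1,US=1,PS=0
  L2 @0x1C[25] → 0x20007  P=1,RW=1,US=1,PS=0
  L3 @0x20[17] → 0x21007  P=1,RW=1,US=1,PS=0
  ⇒ phys 0x21D76  [4 reads]
#1 VA=0x586C28123EE (w,user):
  L0 @0x15[11] → 0x24007  P=1,RW=1,US=1,PS=0
  L1 @0x24[27] → 0x26007  P=1,RW=1,US=1,PS=0
  L2 @0x26[20] → 0x28007  P=1,RW=1,US=1,PS=0
  L3 @0x28[18] → 0x2A007  P=1,RW=1,US=1,PS=0
  ⇒ phys 0x2A3EE  [4 reads]
#2 VA=0xE870181C37E (r,user):
  L0 @0x15[29] → 0x2B007  P=1,RW=1,US=1,PS=0
  L1 @0x2B[28] → 0x2C007  P=1,RW=1,US=1,PS=0
  L2 @0x2C[12] → 0x2D007  P=1,RW=1,US=1,PS=0
  L3 @0x2D[28] → 0x2F003  P=1,RW=1,US=0,PS=0
  → PROTECTION_VIOLATION  (4 entries read)
#3 VA=0x400C3C0EB22 (r,user):
  L0 @0x15[8] → 0x30007  P=1,RW=1,US=1,PS=0
  L1 @0x30[3] → 0x32007  P=1,RW=1,US=1,PS=0
  L2 @0x32[30] → 0x35007  P=1,RW=1,US=1,PS=0
  L3 @0x35[14] → 0x38003  P=1,RW=1,US=0,PS=0
  → PROTECTION_VIOLATION  (4 entries read)
#4 VA=0x98301E1B161 (r,kernel):
  L0 @0x15[19] → 0x3C007  P=1,RW=1,US=1,PS=0
  L1 @0x3C[12] → 0x3D007  P=1,RW=1,US=1,PS=0
  L2 @0x3D[15] → 0x3E007  P=1,RW=1,US=1,PS=0
  L3 @0x3E[27] → 0x42007  P=1,RW=1,US=1,PS=0
  ⇒ phys 0x42161  [4 reads]
#5 VA=0xF0441C05D27 (w,kernel):
  L0 @0x15[30] → 0x44007  P=1,RW=1,US=1,PS=0
  L1 @0x44[17] → 0x48007  P=1,RW=1,US=1,PS=0
  L2 @0x48[14] → 0x49007  P=1,RW=1,US=1,PS=0
  L3 @0x49[5] → 0x4C007  P=1,RW=1,US=1,PS=0
  ⇒ phys 0x4CD27  [4 reads]

Entries read for #1: 4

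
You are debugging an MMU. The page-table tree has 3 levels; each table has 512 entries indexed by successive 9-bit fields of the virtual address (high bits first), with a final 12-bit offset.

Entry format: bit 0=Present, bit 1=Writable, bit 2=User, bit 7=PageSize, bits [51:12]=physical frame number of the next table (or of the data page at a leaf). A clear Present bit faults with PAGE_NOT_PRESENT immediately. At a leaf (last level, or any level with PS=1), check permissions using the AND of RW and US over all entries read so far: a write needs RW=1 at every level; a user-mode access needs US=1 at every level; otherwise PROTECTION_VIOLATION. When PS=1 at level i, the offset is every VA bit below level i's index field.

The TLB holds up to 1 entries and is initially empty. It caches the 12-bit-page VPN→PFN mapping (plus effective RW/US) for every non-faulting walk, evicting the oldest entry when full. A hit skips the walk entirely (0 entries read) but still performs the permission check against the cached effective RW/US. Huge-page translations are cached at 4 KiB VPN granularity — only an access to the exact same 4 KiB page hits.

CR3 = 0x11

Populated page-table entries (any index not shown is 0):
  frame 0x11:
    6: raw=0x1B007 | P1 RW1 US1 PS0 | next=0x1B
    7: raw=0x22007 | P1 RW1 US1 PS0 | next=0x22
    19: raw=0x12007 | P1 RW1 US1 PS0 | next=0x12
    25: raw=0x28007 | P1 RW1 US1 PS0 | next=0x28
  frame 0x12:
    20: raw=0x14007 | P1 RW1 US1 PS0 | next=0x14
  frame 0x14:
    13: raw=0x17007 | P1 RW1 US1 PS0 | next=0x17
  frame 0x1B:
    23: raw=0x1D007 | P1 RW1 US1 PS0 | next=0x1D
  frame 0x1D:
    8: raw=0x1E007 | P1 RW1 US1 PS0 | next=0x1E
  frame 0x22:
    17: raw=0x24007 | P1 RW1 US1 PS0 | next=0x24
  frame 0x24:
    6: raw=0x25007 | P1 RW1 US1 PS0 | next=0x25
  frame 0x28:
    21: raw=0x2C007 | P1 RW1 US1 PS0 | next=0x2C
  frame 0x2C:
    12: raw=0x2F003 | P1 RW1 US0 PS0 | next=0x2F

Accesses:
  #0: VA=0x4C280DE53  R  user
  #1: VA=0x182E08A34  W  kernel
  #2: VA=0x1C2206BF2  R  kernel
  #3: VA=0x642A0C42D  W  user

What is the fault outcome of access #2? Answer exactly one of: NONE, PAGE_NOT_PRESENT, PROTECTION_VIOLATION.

Trace:
#0 VA=0x4C280DE53 (r,user):
  [0] read 0x11 idx=19: raw=0x12007 flags P=1 W=1 U=1 S=0
  [1] read 0x12 idx=20: raw=0x14007 flags P=1 W=1 U=1 S=0
  [2] read 0x14 idx=13: raw=0x17007 flags P=1 W=1 U=1 S=0
  ⇒ phys 0x17E53  [3 reads]
#1 VA=0x182E08A34 (w,kernel):
  [0] read 0x11 idx=6: raw=0x1B007 flags P=1 W=1 U=1 S=0
  [1] read 0x1B idx=23: raw=0x1D007 flags P=1 W=1 U=1 S=0
  [2] read 0x1D idx=8: raw=0x1E007 flags P=1 W=1 U=1 S=0
  ⇒ phys 0x1EA34  [3 reads]
#2 VA=0x1C2206BF2 (r,kernel):
  [0] read 0x11 idx=7: raw=0x22007 flags P=1 W=1 U=1 S=0
  [1] read 0x22 idx=17: raw=0x24007 flags P=1 W=1 U=1 S=0
  [2] read 0x24 idx=6: raw=0x25007 flags P=1 W=1 U=1 S=0
  ⇒ phys 0x25BF2  [3 reads]
#3 VA=0x642A0C42D (w,user):
  [0] read 0x11 idx=25: raw=0x28007 flags P=1 W=1 U=1 S=0
  [1] read 0x28 idx=21: raw=0x2C007 flags P=1 W=1 U=1 S=0
  [2] read 0x2C idx=12: raw=0x2F003 flags P=1 W=1 U=0 S=0
  → PROTECTION_VIOLATION  (3 entries read)

Access #2 fault: NONE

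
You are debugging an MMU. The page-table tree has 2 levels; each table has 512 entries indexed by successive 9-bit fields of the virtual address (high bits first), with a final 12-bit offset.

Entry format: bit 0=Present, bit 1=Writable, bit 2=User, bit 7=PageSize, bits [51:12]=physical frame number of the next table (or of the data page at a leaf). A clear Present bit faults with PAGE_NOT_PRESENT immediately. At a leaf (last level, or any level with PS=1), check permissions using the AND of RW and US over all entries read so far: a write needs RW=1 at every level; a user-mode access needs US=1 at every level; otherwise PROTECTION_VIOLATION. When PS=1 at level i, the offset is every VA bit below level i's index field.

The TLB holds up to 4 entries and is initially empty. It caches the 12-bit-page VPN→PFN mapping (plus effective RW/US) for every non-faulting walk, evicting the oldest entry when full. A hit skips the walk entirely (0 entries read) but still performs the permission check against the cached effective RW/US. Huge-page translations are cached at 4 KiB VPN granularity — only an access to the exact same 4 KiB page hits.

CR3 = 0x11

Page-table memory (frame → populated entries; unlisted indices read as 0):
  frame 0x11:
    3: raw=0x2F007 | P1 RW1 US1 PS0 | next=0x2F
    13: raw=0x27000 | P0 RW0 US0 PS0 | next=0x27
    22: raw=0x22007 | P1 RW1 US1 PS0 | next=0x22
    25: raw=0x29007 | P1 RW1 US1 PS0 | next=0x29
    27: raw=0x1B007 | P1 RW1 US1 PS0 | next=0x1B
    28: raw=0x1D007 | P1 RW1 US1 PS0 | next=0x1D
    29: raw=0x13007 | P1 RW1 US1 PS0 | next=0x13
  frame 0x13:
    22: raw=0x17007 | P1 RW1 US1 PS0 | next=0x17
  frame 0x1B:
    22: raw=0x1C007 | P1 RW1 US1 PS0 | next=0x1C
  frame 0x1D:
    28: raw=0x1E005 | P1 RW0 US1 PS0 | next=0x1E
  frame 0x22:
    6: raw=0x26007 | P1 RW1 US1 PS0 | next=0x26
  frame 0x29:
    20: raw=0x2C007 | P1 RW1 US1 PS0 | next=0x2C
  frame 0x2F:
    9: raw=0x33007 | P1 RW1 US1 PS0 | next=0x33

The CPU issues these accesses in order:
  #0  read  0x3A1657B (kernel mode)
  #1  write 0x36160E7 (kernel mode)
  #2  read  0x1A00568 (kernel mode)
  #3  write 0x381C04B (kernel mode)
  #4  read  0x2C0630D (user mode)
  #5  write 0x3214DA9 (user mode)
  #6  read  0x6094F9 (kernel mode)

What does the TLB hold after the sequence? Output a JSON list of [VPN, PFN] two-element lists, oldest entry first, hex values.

Trace:
#0 VA=0x3A1657B (r,kernel):
  lvl0: tbl 0x11, slot 29 ⇒ 0x13007 (P1/RW1/US1/PS0)
  lvl1: tbl 0x13, slot 22 ⇒ 0x17007 (P1/RW1/US1/PS0)
  → PA=0x1757B  (2 entries read)
#1 VA=0x36160E7 (w,kernel):
  lvl0: tbl 0x11, slot 27 ⇒ 0x1B007 (P1/RW1/US1/PS0)
  lvl1: tbl 0x1B, slot 22 ⇒ 0x1C007 (P1/RW1/US1/PS0)
  → PA=0x1C0E7  (2 entries read)
#2 VA=0x1A00568 (r,kernel):
  lvl0: tbl 0x11, slot 13 ⇒ 0x27000 (P0/RW0/US0/PS0)
  → PAGE_NOT_PRESENT  (1 entries read)
#3 VA=0x381C04B (w,kernel):
  lvl0: tbl 0x11, slot 28 ⇒ 0x1D007 (P1/RW1/US1/PS0)
  lvl1: tbl 0x1D, slot 28 ⇒ 0x1E005 (P1/RW0/US1/PS0)
  → PROTECTION_VIOLATION  (2 entries read)
#4 VA=0x2C0630D (r,user):
  lvl0: tbl 0x11, slot 22 ⇒ 0x22007 (P1/RW1/US1/PS0)
  lvl1: tbl 0x22, slot 6 ⇒ 0x26007 (P1/RW1/US1/PS0)
  → PA=0x2630D  (2 entries read)
#5 VA=0x3214DA9 (w,user):
  lvl0: tbl 0x11, slot 25 ⇒ 0x29007 (P1/RW1/US1/PS0)
  lvl1: tbl 0x29, slot 20 ⇒ 0x2C007 (P1/RW1/US1/PS0)
  → PA=0x2CDA9  (2 entries read)
#6 VA=0x6094F9 (r,kernel):
  lvl0: tbl 0x11, slot 3 ⇒ 0x2F007 (P1/RW1/US1/PS0)
  lvl1: tbl 0x2F, slot 9 ⇒ 0x33007 (P1/RW1/US1/PS0)
  → PA=0x334F9  (2 entries read)

TLB: [["0x3616", "0x1C"], ["0x2C06", "0x26"], ["0x3214", "0x2C"], ["0x609", "0x33"]]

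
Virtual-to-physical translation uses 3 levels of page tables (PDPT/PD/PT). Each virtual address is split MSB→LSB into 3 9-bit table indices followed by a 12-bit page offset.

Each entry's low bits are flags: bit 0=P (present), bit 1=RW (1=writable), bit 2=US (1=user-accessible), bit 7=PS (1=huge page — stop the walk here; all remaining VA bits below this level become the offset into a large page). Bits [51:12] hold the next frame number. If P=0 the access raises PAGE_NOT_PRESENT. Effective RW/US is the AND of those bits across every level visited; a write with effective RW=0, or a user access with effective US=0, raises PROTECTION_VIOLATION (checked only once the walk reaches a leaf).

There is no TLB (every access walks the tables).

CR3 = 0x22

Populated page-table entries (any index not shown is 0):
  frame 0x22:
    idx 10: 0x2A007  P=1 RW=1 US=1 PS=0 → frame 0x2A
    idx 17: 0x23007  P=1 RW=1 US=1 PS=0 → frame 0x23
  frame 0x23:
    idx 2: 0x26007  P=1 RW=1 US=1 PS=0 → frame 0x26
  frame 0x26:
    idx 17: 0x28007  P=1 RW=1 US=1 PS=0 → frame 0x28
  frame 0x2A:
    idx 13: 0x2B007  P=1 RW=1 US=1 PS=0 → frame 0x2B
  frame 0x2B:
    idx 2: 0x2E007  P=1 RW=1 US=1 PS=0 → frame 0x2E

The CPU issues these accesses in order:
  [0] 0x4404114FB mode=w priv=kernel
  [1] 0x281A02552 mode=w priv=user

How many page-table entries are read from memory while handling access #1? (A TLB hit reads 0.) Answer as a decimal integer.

Per-access translation:
#0 VA=0x4404114FB (w,kernel):
  L0 @0x22[17] → 0x23007  P=1,RW=1,US=1,PS=0
  L1 @0x23[2] → 0x26007  P=1,RW=1,US=1,PS=0
  L2 @0x26[17] → 0x28007  P=1,RW=1,US=1,PS=0
  ⇒ phys 0x284FB  [3 reads]
#1 VA=0x281A02552 (w,user):
  L0 @0x22[10] → 0x2A007  P=1,RW=1,US=1,PS=0
  L1 @0x2A[13] → 0x2B007  P=1,RW=1,US=1,PS=0
  L2 @0x2B[2] → 0x2E007  P=1,RW=1,US=1,PS=0
  ⇒ phys 0x2E552  [3 reads]

Entries read for #1: 3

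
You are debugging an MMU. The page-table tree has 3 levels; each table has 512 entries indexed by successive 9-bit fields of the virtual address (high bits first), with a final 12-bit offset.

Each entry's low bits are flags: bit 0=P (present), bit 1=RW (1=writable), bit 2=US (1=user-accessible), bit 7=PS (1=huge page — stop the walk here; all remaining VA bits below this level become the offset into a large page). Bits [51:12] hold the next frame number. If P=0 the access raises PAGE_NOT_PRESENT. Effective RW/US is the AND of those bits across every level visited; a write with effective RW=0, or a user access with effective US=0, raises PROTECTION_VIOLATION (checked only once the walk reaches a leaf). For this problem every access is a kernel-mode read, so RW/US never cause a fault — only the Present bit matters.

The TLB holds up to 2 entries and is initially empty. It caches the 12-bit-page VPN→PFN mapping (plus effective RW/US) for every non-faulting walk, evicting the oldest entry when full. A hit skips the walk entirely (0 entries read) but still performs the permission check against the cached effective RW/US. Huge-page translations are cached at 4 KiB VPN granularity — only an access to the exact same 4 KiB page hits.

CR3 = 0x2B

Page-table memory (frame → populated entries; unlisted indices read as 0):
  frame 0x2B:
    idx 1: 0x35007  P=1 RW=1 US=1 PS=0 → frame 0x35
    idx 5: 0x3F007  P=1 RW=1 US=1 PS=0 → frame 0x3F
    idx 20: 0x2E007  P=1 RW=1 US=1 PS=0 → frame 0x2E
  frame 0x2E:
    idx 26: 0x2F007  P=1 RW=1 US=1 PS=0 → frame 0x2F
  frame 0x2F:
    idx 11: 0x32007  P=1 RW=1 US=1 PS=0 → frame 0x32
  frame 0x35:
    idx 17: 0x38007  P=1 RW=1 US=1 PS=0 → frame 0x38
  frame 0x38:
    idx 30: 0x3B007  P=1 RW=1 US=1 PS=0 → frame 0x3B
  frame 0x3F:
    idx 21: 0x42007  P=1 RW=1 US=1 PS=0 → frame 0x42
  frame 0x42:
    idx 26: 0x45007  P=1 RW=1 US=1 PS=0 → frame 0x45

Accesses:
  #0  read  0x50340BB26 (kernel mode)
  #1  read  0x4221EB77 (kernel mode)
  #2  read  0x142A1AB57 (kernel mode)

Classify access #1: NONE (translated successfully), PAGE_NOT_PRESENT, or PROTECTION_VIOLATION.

Walk each access:
#0 VA=0x50340BB26 (r,kernel):
  [0] read 0x2B idx=20: raw=0x2E007 flags P=1 W=1 U=1 S=0
  [1] read 0x2E idx=26: raw=0x2F007 flags P=1 W=1 U=1 S=0
  [2] read 0x2F idx=11: raw=0x32007 flags P=1 W=1 U=1 S=0
  ✓ 0x32B26  — 3 lookups
#1 VA=0x4221EB77 (r,kernel):
  [0] read 0x2B idx=1: raw=0x35007 flags P=1 W=1 U=1 S=0
  [1] read 0x35 idx=17: raw=0x38007 flags P=1 W=1 U=1 S=0
  [2] read 0x38 idx=30: raw=0x3B007 flags P=1 W=1 U=1 S=0
  ✓ 0x3BB77  — 3 lookups
#2 VA=0x142A1AB57 (r,kernel):
  [0] read 0x2B idx=5: raw=0x3F007 flags P=1 W=1 U=1 S=0
  [1] read 0x3F idx=21: raw=0x42007 flags P=1 W=1 U=1 S=0
  [2] read 0x42 idx=26: raw=0x45007 flags P=1 W=1 U=1 S=0
  ✓ 0x45B57  — 3 lookups

Access #1 fault: NONE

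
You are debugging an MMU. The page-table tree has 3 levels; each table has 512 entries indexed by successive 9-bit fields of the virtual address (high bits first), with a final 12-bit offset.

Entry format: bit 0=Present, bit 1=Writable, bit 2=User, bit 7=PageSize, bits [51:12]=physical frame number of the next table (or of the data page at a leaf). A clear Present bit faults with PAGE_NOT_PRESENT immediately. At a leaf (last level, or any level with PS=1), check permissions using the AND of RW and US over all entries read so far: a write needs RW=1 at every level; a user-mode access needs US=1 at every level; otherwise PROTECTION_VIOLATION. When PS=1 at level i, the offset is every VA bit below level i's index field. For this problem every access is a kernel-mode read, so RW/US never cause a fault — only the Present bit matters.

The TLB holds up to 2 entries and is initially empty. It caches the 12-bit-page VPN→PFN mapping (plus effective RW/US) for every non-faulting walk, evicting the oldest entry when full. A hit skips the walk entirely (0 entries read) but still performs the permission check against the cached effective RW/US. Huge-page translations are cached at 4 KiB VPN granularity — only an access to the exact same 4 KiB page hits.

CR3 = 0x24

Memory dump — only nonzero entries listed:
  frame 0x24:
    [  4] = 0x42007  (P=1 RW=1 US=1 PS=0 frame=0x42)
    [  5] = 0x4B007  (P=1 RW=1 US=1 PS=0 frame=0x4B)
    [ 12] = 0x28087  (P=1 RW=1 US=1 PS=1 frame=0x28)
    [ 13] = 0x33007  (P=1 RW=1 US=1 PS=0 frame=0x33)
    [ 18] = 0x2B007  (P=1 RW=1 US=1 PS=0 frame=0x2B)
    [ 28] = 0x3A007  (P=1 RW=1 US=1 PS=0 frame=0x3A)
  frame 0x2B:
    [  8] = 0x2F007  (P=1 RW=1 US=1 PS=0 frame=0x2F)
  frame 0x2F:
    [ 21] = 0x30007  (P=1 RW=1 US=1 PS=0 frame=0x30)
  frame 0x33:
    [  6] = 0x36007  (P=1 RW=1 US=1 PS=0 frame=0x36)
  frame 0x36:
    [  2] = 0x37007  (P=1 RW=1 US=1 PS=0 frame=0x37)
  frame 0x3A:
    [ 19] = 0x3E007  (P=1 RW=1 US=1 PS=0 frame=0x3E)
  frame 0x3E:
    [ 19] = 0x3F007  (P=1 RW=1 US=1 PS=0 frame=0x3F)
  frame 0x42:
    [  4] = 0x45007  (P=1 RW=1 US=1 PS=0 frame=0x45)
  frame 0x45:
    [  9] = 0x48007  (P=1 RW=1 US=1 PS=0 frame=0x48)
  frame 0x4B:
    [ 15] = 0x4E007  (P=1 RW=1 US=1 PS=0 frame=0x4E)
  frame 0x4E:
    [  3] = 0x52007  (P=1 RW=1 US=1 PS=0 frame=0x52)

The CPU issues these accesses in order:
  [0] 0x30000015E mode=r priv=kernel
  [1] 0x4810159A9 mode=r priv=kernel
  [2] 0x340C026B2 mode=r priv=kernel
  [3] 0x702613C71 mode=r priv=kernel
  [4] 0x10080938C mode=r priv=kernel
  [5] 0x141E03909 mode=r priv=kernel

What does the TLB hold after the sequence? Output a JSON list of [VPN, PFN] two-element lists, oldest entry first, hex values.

Walk each access:
#0 VA=0x30000015E (r,kernel):
  [0] read 0x24 idx=12: raw=0x28087 flags P=1 W=1 U=1 S=1
  ⇒ phys 0x2815E (huge @L0)  [1 reads]
#1 VA=0x4810159A9 (r,kernel):
  [0] read 0x24 idx=18: raw=0x2B007 flags P=1 W=1 U=1 S=0
  [1] read 0x2B idx=8: raw=0x2F007 flags P=1 W=1 U=1 S=0
  [2] read 0x2F idx=21: raw=0x30007 flags P=1 W=1 U=1 S=0
  ⇒ phys 0x309A9  [3 reads]
#2 VA=0x340C026B2 (r,kernel):
  [0] read 0x24 idx=13: raw=0x33007 flags P=1 W=1 U=1 S=0
  [1] read 0x33 idx=6: raw=0x36007 flags P=1 W=1 U=1 S=0
  [2] read 0x36 idx=2: raw=0x37007 flags P=1 W=1 U=1 S=0
  ⇒ phys 0x376B2  [3 reads]
#3 VA=0x702613C71 (r,kernel):
  [0] read 0x24 idx=28: raw=0x3A007 flags P=1 W=1 U=1 S=0
  [1] read 0x3A idx=19: raw=0x3E007 flags P=1 W=1 U=1 S=0
  [2] read 0x3E idx=19: raw=0x3F007 flags P=1 W=1 U=1 S=0
  ⇒ phys 0x3FC71  [3 reads]
#4 VA=0x10080938C (r,kernel):
  [0] read 0x24 idx=4: raw=0x42007 flags P=1 W=1 U=1 S=0
  [1] read 0x42 idx=4: raw=0x45007 flags P=1 W=1 U=1 S=0
  [2] read 0x45 idx=9: raw=0x48007 flags P=1 W=1 U=1 S=0
  ⇒ phys 0x4838C  [3 reads]
#5 VA=0x141E03909 (r,kernel):
  [0] read 0x24 idx=5: raw=0x4B007 flags P=1 W=1 U=1 S=0
  [1] read 0x4B idx=15: raw=0x4E007 flags P=1 W=1 U=1 S=0
  [2] read 0x4E idx=3: raw=0x52007 flags P=1 W=1 U=1 S=0
  ⇒ phys 0x52909  [3 reads]

TLB: [["0x100809", "0x48"], ["0x141E03", "0x52"]]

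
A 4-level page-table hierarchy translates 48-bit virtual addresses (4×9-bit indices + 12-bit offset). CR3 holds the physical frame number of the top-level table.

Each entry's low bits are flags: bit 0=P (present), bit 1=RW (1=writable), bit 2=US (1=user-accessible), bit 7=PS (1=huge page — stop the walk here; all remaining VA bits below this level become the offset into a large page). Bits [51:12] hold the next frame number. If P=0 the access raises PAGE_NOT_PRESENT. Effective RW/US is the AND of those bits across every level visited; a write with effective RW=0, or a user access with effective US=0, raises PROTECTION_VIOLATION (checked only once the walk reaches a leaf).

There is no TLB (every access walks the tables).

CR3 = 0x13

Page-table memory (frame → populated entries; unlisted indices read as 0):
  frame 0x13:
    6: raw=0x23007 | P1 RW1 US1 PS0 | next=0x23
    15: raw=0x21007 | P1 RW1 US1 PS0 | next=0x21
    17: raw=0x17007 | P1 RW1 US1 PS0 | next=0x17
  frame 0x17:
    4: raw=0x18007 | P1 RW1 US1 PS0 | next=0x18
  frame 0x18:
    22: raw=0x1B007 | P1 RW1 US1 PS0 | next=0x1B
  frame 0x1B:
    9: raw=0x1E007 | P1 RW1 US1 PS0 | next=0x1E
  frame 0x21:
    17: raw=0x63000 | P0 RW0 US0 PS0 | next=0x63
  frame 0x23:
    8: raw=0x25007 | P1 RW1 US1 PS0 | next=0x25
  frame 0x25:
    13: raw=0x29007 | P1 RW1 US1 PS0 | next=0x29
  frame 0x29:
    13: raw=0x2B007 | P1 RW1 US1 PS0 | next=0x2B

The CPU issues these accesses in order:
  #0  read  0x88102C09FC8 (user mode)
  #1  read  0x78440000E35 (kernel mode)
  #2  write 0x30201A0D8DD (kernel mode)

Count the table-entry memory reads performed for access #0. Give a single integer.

Per-access translation:
#0 VA=0x88102C09FC8 (r,user):
  lvl0: tbl 0x13, slot 17 ⇒ 0x17007 (P1/RW1/US1/PS0)
  lvl1: tbl 0x17, slot 4 ⇒ 0x18007 (P1/RW1/US1/PS0)
  lvl2: tbl 0x18, slot 22 ⇒ 0x1B007 (P1/RW1/US1/PS0)
  lvl3: tbl 0x1B, slot 9 ⇒ 0x1E007 (P1/RW1/US1/PS0)
  ✓ 0x1EFC8  — 4 lookups
#1 VA=0x78440000E35 (r,kernel):
  lvl0: tbl 0x13, slot 15 ⇒ 0x21007 (P1/RW1/US1/PS0)
  lvl1: tbl 0x21, slot 17 ⇒ 0x63000 (P0/RW0/US0/PS0)
  ⇒ fault: PAGE_NOT_PRESENT  — 2 lookups
#2 VA=0x30201A0D8DD (w,kernel):
  lvl0: tbl 0x13, slot 6 ⇒ 0x23007 (P1/RW1/US1/PS0)
  lvl1: tbl 0x23, slot 8 ⇒ 0x25007 (P1/RW1/US1/PS0)
  lvl2: tbl 0x25, slot 13 ⇒ 0x29007 (P1/RW1/US1/PS0)
  lvl3: tbl 0x29, slot 13 ⇒ 0x2B007 (P1/RW1/US1/PS0)
  ✓ 0x2B8DD  — 4 lookups

Entries read for #0: 4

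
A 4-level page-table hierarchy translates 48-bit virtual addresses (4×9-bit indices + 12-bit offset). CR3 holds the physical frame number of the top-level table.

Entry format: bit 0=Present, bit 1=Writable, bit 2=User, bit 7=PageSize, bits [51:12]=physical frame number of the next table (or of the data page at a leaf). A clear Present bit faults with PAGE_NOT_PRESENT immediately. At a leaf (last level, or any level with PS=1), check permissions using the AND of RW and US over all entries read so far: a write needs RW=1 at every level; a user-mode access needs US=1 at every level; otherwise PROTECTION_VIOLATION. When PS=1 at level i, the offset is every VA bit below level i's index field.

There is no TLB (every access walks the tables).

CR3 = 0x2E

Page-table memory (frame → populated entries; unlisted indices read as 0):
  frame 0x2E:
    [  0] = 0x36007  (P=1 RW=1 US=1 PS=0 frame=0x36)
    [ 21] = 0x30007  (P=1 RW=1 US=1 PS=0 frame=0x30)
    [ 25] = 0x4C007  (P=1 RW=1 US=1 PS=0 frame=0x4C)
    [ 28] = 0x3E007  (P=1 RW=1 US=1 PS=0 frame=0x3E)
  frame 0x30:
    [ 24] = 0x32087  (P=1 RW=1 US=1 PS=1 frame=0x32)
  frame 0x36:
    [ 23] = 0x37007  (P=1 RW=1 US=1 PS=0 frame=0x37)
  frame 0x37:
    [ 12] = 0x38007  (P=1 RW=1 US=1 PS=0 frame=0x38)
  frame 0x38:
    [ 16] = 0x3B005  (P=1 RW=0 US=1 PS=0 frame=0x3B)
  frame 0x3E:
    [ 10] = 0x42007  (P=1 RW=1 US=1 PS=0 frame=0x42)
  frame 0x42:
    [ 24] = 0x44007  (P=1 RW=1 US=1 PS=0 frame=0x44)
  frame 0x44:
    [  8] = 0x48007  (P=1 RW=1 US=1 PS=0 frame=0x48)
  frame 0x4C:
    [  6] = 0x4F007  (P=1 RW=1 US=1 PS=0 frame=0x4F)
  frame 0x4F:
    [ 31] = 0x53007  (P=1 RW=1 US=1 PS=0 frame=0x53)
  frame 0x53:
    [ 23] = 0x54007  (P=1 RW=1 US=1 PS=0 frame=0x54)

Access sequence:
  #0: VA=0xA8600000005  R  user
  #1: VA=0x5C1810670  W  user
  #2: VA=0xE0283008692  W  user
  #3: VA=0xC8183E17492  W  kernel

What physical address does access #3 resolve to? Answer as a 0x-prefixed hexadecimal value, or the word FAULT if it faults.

Per-access translation:
#0 VA=0xA8600000005 (r,user):
  [0] read 0x2E idx=21: raw=0x30007 flags P=1 W=1 U=1 S=0
  [1] read 0x30 idx=24: raw=0x32087 flags P=1 W=1 U=1 S=1
  ✓ 0x32005 (huge @L1)  — 2 lookups
#1 VA=0x5C1810670 (w,user):
  [0] read 0x2E idx=0: raw=0x36007 flags P=1 W=1 U=1 S=0
  [1] read 0x36 idx=23: raw=0x37007 flags P=1 W=1 U=1 S=0
  [2] read 0x37 idx=12: raw=0x38007 flags P=1 W=1 U=1 S=0
  [3] read 0x38 idx=16: raw=0x3B005 flags P=1 W=0 U=1 S=0
  → PROTECTION_VIOLATION  (4 entries read)
#2 VA=0xE0283008692 (w,user):
  [0] read 0x2E idx=28: raw=0x3E007 flags P=1 W=1 U=1 S=0
  [1] read 0x3E idx=10: raw=0x42007 flags P=1 W=1 U=1 S=0
  [2] read 0x42 idx=24: raw=0x44007 flags P=1 W=1 U=1 S=0
  [3] read 0x44 idx=8: raw=0x48007 flags P=1 W=1 U=1 S=0
  ✓ 0x48692  — 4 lookups
#3 VA=0xC8183E17492 (w,kernel):
  [0] read 0x2E idx=25: raw=0x4C007 flags P=1 W=1 U=1 S=0
  [1] read 0x4C idx=6: raw=0x4F007 flags P=1 W=1 U=1 S=0
  [2] read 0x4F idx=31: raw=0x53007 flags P=1 W=1 U=1 S=0
  [3] read 0x53 idx=23: raw=0x54007 flags P=1 W=1 U=1 S=0
  ✓ 0x54492  — 4 lookups

Access #3 PA: 0x54492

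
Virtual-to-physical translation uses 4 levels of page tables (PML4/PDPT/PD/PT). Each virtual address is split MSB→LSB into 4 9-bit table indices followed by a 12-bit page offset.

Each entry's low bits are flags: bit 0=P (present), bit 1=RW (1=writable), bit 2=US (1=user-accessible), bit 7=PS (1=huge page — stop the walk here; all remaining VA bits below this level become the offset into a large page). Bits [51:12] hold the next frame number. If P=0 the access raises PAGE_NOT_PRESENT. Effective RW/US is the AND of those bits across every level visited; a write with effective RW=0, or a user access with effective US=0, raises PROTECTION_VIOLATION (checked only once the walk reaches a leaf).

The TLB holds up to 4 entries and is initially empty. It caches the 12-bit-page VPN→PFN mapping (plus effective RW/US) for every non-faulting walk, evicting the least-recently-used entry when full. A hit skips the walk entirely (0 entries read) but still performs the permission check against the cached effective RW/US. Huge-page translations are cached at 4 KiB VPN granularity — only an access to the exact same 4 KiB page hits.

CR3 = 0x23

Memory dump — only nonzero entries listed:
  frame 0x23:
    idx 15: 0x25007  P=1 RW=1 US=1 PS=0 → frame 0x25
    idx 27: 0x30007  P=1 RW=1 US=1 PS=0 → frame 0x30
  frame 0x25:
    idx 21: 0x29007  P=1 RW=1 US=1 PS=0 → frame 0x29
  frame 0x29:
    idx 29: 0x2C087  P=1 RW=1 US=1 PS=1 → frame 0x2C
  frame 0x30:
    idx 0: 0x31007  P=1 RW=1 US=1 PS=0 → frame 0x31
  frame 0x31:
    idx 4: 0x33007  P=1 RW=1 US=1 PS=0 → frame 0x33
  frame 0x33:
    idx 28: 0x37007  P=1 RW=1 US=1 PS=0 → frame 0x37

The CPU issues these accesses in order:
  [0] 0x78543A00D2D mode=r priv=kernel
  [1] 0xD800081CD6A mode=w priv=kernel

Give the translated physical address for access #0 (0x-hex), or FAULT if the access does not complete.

Per-access translation:
#0 VA=0x78543A00D2D (r,kernel):
  lvl0: tbl 0x23, slot 15 ⇒ 0x25007 (P1/RW1/US1/PS0)
  lvl1: tbl 0x25, slot 21 ⇒ 0x29007 (P1/RW1/US1/PS0)
  lvl2: tbl 0x29, slot 29 ⇒ 0x2C087 (P1/RW1/US1/PS1)
  ✓ 0x2CD2D (huge @L2)  — 3 lookups
#1 VA=0xD800081CD6A (w,kernel):
  lvl0: tbl 0x23, slot 27 ⇒ 0x30007 (P1/RW1/US1/PS0)
  lvl1: tbl 0x30, slot 0 ⇒ 0x31007 (P1/RW1/US1/PS0)
  lvl2: tbl 0x31, slot 4 ⇒ 0x33007 (P1/RW1/US1/PS0)
  lvl3: tbl 0x33, slot 28 ⇒ 0x37007 (P1/RW1/US1/PS0)
  ✓ 0x37D6A  — 4 lookups

Access #0 PA: 0x2CD2D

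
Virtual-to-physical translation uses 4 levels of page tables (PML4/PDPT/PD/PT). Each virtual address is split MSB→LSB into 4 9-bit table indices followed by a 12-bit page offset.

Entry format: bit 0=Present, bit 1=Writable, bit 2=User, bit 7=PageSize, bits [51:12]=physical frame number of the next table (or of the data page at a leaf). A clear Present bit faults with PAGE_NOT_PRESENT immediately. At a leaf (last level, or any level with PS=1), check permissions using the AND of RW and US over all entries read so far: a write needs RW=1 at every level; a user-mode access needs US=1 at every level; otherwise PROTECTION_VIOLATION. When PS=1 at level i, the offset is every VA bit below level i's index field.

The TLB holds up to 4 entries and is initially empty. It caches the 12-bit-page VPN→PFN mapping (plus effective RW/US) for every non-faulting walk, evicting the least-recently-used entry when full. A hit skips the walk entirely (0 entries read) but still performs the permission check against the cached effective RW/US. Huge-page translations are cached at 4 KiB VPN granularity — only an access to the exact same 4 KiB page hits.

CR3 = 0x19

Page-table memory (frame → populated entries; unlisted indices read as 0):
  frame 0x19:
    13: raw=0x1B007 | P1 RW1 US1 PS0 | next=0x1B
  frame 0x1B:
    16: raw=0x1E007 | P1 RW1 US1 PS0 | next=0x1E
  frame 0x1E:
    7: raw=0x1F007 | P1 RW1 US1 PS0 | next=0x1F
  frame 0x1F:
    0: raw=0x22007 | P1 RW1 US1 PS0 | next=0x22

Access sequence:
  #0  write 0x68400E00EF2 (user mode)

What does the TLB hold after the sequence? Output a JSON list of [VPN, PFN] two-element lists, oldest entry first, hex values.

Per-access translation:
#0 VA=0x68400E00EF2 (w,user):
  [0] read 0x19 idx=13: raw=0x1B007 flags P=1 W=1 U=1 S=0
  [1] read 0x1B idx=16: raw=0x1E007 flags P=1 W=1 U=1 S=0
  [2] read 0x1E idx=7: raw=0x1F007 flags P=1 W=1 U=1 S=0
  [3] read 0x1F idx=0: raw=0x22007 flags P=1 W=1 U=1 S=0
  ✓ 0x22EF2  — 4 lookups

TLB: [["0x68400E00", "0x22"]]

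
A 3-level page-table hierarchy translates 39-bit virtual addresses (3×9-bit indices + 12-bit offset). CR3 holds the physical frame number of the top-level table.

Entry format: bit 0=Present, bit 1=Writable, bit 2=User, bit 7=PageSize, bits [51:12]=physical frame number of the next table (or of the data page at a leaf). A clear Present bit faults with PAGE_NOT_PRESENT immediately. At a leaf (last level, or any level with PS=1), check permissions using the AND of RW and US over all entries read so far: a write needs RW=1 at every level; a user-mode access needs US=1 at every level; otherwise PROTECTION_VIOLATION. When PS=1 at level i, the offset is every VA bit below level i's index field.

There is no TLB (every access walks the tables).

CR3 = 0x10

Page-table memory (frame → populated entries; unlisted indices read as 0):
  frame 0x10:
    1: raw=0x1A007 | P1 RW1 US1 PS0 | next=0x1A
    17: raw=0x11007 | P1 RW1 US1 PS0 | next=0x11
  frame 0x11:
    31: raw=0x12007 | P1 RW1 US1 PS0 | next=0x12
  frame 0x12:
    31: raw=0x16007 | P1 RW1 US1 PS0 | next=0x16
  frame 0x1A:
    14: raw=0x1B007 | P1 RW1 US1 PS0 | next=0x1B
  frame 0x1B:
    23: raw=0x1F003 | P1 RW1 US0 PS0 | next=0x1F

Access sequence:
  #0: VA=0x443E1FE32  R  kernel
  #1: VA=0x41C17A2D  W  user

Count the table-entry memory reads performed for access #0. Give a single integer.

Walk each access:
#0 VA=0x443E1FE32 (r,kernel):
  L0: frame=0x10 idx=17 entry=0x11007 [P=1 RW=1 US=1 PS=0]
  L1: frame=0x11 idx=31 entry=0x12007 [P=1 RW=1 US=1 PS=0]
  L2: frame=0x12 idx=31 entry=0x16007 [P=1 RW=1 US=1 PS=0]
  ⇒ phys 0x16E32  [3 reads]
#1 VA=0x41C17A2D (w,user):
  L0: frame=0x10 idx=1 entry=0x1A007 [P=1 RW=1 US=1 PS=0]
  L1: frame=0x1A idx=14 entry=0x1B007 [P=1 RW=1 US=1 PS=0]
  L2: frame=0x1B idx=23 entry=0x1F003 [P=1 RW=1 US=0 PS=0]
  ✗ PROTECTION_VIOLATION  [3 reads]

Entries read for #0: 3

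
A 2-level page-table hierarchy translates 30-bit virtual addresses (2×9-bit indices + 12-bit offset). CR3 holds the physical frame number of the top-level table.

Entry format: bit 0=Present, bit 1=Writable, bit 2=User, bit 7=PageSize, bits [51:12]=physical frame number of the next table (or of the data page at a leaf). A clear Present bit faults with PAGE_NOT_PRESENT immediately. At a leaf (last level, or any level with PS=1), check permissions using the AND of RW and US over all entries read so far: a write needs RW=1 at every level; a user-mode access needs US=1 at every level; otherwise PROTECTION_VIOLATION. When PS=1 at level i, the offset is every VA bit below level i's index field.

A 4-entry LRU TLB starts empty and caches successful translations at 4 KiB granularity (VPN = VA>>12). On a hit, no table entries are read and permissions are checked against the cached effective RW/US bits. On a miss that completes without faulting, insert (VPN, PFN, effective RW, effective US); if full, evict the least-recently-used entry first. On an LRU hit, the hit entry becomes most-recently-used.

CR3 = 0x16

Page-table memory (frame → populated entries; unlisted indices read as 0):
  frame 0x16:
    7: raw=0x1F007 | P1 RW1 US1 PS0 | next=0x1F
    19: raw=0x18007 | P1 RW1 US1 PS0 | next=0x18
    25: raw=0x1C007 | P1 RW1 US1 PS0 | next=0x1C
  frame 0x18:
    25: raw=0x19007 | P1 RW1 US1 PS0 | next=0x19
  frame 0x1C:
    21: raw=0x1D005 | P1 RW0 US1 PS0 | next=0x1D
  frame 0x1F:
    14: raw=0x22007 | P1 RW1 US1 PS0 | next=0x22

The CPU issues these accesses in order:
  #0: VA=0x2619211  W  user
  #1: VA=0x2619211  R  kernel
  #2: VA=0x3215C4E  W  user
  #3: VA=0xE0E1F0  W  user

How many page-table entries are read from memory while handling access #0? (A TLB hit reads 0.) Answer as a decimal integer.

Walk each access:
#0 VA=0x2619211 (w,user):
  L0: frame=0x16 idx=19 entry=0x18007 [P=1 RW=1 US=1 PS=0]
  L1: frame=0x18 idx=25 entry=0x19007 [P=1 RW=1 US=1 PS=0]
  → PA=0x19211  (2 entries read)
#1 VA=0x2619211 (r,kernel):
  TLB hit vpn=0x2619 → PA=0x19211
#2 VA=0x3215C4E (w,user):
  L0: frame=0x16 idx=25 entry=0x1C007 [P=1 RW=1 US=1 PS=0]
  L1: frame=0x1C idx=21 entry=0x1D005 [P=1 RW=0 US=1 PS=0]
  → PROTECTION_VIOLATION  (2 entries read)
#3 VA=0xE0E1F0 (w,user):
  L0: frame=0x16 idx=7 entry=0x1F007 [P=1 RW=1 US=1 PS=0]
  L1: frame=0x1F idx=14 entry=0x22007 [P=1 RW=1 US=1 PS=0]
  → PA=0x221F0  (2 entries read)

Entries read for #0: 2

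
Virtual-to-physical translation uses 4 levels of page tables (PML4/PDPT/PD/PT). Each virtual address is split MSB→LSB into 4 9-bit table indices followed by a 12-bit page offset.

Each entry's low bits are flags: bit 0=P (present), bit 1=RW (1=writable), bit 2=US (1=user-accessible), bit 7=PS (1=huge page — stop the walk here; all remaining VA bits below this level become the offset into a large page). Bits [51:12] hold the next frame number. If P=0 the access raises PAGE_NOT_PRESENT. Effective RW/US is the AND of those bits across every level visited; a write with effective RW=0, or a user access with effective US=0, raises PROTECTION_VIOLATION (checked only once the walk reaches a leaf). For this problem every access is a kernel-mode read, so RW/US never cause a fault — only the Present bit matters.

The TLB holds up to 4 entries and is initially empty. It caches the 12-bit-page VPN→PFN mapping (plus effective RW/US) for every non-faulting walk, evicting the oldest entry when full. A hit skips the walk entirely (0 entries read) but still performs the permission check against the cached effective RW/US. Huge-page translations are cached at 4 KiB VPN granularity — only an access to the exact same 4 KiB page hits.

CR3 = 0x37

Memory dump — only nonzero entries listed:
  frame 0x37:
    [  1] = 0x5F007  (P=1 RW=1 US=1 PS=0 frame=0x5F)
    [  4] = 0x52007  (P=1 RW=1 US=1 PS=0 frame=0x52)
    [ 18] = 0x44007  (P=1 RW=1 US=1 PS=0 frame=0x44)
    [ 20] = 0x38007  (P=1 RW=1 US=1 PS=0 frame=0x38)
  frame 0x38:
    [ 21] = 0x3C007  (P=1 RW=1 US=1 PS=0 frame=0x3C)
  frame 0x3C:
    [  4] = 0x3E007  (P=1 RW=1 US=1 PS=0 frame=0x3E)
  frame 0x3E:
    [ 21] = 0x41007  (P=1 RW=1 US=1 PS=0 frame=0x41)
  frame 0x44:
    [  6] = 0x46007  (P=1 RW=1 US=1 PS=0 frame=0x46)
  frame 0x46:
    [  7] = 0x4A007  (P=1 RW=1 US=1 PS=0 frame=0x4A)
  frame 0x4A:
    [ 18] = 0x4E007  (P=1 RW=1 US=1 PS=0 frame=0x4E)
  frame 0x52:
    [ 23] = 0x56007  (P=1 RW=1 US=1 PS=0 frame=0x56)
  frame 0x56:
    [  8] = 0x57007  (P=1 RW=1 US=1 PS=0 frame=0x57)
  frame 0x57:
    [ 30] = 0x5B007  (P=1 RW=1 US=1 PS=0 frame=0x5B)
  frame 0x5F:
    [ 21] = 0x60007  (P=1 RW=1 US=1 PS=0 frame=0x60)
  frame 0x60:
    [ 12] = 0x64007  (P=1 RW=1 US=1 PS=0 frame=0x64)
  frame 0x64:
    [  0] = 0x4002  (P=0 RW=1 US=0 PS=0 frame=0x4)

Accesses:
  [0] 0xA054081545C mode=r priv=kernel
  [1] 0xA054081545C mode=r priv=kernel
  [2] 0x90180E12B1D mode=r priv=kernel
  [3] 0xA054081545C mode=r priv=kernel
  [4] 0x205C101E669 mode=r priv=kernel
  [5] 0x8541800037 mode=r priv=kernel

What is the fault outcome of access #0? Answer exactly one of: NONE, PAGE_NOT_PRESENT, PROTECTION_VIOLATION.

Trace:
#0 VA=0xA054081545C (r,kernel):
  L0: frame=0x37 idx=20 entry=0x38007 [P=1 RW=1 US=1 PS=0]
  L1: frame=0x38 idx=21 entry=0x3C007 [P=1 RW=1 US=1 PS=0]
  L2: frame=0x3C idx=4 entry=0x3E007 [P=1 RW=1 US=1 PS=0]
  L3: frame=0x3E idx=21 entry=0x41007 [P=1 RW=1 US=1 PS=0]
  → PA=0x4145C  (4 entries read)
#1 VA=0xA054081545C (r,kernel):
  TLB hit vpn=0xA0540815 → PA=0x4145C
#2 VA=0x90180E12B1D (r,kernel):
  L0: frame=0x37 idx=18 entry=0x44007 [P=1 RW=1 US=1 PS=0]
  L1: frame=0x44 idx=6 entry=0x46007 [P=1 RW=1 US=1 PS=0]
  L2: frame=0x46 idx=7 entry=0x4A007 [P=1 RW=1 US=1 PS=0]
  L3: frame=0x4A idx=18 entry=0x4E007 [P=1 RW=1 US=1 PS=0]
  → PA=0x4EB1D  (4 entries read)
#3 VA=0xA054081545C (r,kernel):
  TLB hit vpn=0xA0540815 → PA=0x4145C
#4 VA=0x205C101E669 (r,kernel):
  L0: frame=0x37 idx=4 entry=0x52007 [P=1 RW=1 US=1 PS=0]
  L1: frame=0x52 idx=23 entry=0x56007 [P=1 RW=1 US=1 PS=0]
  L2: frame=0x56 idx=8 entry=0x57007 [P=1 RW=1 US=1 PS=0]
  L3: frame=0x57 idx=30 entry=0x5B007 [P=1 RW=1 US=1 PS=0]
  → PA=0x5B669  (4 entries read)
#5 VA=0x8541800037 (r,kernel):
  L0: frame=0x37 idx=1 entry=0x5F007 [P=1 RW=1 US=1 PS=0]
  L1: frame=0x5F idx=21 entry=0x60007 [P=1 RW=1 US=1 PS=0]
  L2: frame=0x60 idx=12 entry=0x64007 [P=1 RW=1 US=1 PS=0]
  L3: frame=0x64 idx=0 entry=0x4002 [P=0 RW=1 US=0 PS=0]
  → PAGE_NOT_PRESENT  (4 entries read)

Access #0 fault: NONE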